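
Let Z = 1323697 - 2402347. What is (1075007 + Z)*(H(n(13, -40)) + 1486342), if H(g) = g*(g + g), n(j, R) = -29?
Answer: -5420871432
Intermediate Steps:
Z = -1078650
H(g) = 2*g² (H(g) = g*(2*g) = 2*g²)
(1075007 + Z)*(H(n(13, -40)) + 1486342) = (1075007 - 1078650)*(2*(-29)² + 1486342) = -3643*(2*841 + 1486342) = -3643*(1682 + 1486342) = -3643*1488024 = -5420871432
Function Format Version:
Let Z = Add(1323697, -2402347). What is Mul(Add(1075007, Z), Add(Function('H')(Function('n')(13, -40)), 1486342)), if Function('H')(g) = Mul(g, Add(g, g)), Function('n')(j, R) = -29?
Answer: -5420871432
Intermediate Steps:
Z = -1078650
Function('H')(g) = Mul(2, Pow(g, 2)) (Function('H')(g) = Mul(g, Mul(2, g)) = Mul(2, Pow(g, 2)))
Mul(Add(1075007, Z), Add(Function('H')(Function('n')(13, -40)), 1486342)) = Mul(Add(1075007, -1078650), Add(Mul(2, Pow(-29, 2)), 1486342)) = Mul(-3643, Add(Mul(2, 841), 1486342)) = Mul(-3643, Add(1682, 1486342)) = Mul(-3643, 1488024) = -5420871432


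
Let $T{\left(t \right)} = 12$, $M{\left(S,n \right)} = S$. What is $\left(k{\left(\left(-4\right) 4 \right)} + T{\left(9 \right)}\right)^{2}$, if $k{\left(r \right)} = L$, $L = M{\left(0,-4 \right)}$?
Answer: $144$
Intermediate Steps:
$L = 0$
$k{\left(r \right)} = 0$
$\left(k{\left(\left(-4\right) 4 \right)} + T{\left(9 \right)}\right)^{2} = \left(0 + 12\right)^{2} = 12^{2} = 144$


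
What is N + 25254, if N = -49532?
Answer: -24278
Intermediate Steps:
N + 25254 = -49532 + 25254 = -24278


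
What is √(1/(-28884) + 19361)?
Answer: √4038150171183/14442 ≈ 139.14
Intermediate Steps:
√(1/(-28884) + 19361) = √(-1/28884 + 19361) = √(559223123/28884) = √4038150171183/14442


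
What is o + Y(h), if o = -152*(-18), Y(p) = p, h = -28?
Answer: 2708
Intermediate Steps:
o = 2736
o + Y(h) = 2736 - 28 = 2708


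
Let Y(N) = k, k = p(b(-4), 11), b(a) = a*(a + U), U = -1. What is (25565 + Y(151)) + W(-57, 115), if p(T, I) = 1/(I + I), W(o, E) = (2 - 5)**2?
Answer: 562629/22 ≈ 25574.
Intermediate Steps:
b(a) = a*(-1 + a) (b(a) = a*(a - 1) = a*(-1 + a))
W(o, E) = 9 (W(o, E) = (-3)**2 = 9)
p(T, I) = 1/(2*I)
k = 1/22 (k = (1/2)/11 = (1/2)*(1/11) = 1/22 ≈ 0.045455)
Y(N) = 1/22
(25565 + Y(151)) + W(-57, 115) = (25565 + 1/22) + 9 = 562431/22 + 9 = 562629/22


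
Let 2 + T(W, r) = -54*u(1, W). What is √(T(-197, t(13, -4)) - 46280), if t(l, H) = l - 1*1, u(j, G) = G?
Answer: 2*I*√8911 ≈ 188.8*I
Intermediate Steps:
t(l, H) = -1 + l (t(l, H) = l - 1 = -1 + l)
T(W, r) = -2 - 54*W
√(T(-197, t(13, -4)) - 46280) = √((-2 - 54*(-197)) - 46280) = √((-2 + 10638) - 46280) = √(10636 - 46280) = √(-35644) = 2*I*√8911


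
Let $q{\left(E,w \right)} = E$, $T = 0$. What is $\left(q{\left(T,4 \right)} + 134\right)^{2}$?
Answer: $17956$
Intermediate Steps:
$\left(q{\left(T,4 \right)} + 134\right)^{2} = \left(0 + 134\right)^{2} = 134^{2} = 17956$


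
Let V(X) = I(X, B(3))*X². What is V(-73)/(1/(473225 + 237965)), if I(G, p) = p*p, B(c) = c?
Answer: 34109383590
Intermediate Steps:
I(G, p) = p²
V(X) = 9*X² (V(X) = 3²*X² = 9*X²)
V(-73)/(1/(473225 + 237965)) = (9*(-73)²)/(1/(473225 + 237965)) = (9*5329)/(1/711190) = 47961/(1/711190) = 47961*711190 = 34109383590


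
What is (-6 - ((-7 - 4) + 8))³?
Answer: -27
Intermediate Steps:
(-6 - ((-7 - 4) + 8))³ = (-6 - (-11 + 8))³ = (-6 - 1*(-3))³ = (-6 + 3)³ = (-3)³ = -27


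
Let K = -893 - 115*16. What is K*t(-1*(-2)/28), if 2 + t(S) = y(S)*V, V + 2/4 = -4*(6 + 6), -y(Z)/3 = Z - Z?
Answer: 5466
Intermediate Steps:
y(Z) = 0 (y(Z) = -3*(Z - Z) = -3*0 = 0)
K = -2733 (K = -893 - 1840 = -2733)
V = -97/2 (V = -½ - 4*(6 + 6) = -½ - 4*12 = -½ - 48 = -97/2 ≈ -48.500)
t(S) = -2 (t(S) = -2 + 0*(-97/2) = -2 + 0 = -2)
K*t(-1*(-2)/28) = -2733*(-2) = 5466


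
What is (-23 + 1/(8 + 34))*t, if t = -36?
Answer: 5790/7 ≈ 827.14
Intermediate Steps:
(-23 + 1/(8 + 34))*t = (-23 + 1/(8 + 34))*(-36) = (-23 + 1/42)*(-36) = -965/42*(-36) = 5790/7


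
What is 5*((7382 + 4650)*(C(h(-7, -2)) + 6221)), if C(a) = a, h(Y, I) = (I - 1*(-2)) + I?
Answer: 374135040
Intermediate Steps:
h(Y, I) = 2 + 2*I (h(Y, I) = (I + 2) + I = (2 + I) + I = 2 + 2*I)
5*((7382 + 4650)*(C(h(-7, -2)) + 6221)) = 5*((7382 + 4650)*((2 + 2*(-2)) + 6221)) = 5*(12032*((2 - 4) + 6221)) = 5*(12032*(-2 + 6221)) = 5*(12032*6219) = 5*74827008 = 374135040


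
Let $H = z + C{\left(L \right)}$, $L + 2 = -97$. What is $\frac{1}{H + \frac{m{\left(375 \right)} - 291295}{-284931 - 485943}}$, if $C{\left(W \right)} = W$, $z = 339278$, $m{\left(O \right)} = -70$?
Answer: $\frac{770874}{261464563811} \approx 2.9483 \cdot 10^{-6}$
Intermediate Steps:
$L = -99$ ($L = -2 - 97 = -99$)
$H = 339179$ ($H = 339278 - 99 = 339179$)
$\frac{1}{H + \frac{m{\left(375 \right)} - 291295}{-284931 - 485943}} = \frac{1}{339179 + \frac{-70 - 291295}{-284931 - 485943}} = \frac{1}{339179 + \frac{-70 - 291295}{-770874}} = \frac{1}{339179 - - \frac{291365}{770874}} = \frac{1}{339179 + \frac{291365}{770874}} = \frac{1}{\frac{261464563811}{770874}} = \frac{770874}{261464563811}$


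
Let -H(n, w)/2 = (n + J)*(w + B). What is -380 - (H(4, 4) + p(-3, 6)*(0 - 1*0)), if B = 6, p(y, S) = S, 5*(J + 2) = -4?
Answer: -356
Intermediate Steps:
J = -14/5 (J = -2 + (⅕)*(-4) = -2 - ⅘ = -14/5 ≈ -2.8000)
H(n, w) = -2*(6 + w)*(-14/5 + n) (H(n, w) = -2*(n - 14/5)*(w + 6) = -2*(-14/5 + n)*(6 + w) = -2*(6 + w)*(-14/5 + n))
-380 - (H(4, 4) + p(-3, 6)*(0 - 1*0)) = -380 - ((168/5 - 12*4 + (28/5)*4 - 2*4*4) + 6*(0 - 1*0)) = -380 - ((168/5 - 48 + 112/5 - 32) + 6*(0 + 0)) = -380 - (-24 + 6*0) = -380 - (-24 + 0) = -380 - 1*(-24) = -380 + 24 = -356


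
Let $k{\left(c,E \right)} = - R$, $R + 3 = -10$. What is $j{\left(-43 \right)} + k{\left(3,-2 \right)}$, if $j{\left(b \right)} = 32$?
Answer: $45$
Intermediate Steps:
$R = -13$ ($R = -3 - 10 = -13$)
$k{\left(c,E \right)} = 13$ ($k{\left(c,E \right)} = \left(-1\right) \left(-13\right) = 13$)
$j{\left(-43 \right)} + k{\left(3,-2 \right)} = 32 + 13 = 45$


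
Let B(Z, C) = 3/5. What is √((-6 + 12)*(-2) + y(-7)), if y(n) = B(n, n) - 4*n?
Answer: √415/5 ≈ 4.0743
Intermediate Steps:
B(Z, C) = ⅗ (B(Z, C) = 3*(⅕) = ⅗)
y(n) = ⅗ - 4*n
√((-6 + 12)*(-2) + y(-7)) = √((-6 + 12)*(-2) + (⅗ - 4*(-7))) = √(6*(-2) + (⅗ + 28)) = √(-12 + 143/5) = √(83/5) = √415/5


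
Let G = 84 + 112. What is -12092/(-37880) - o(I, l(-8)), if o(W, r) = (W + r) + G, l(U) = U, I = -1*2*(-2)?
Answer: -1815217/9470 ≈ -191.68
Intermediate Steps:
G = 196
I = 4 (I = -2*(-2) = 4)
o(W, r) = 196 + W + r (o(W, r) = (W + r) + 196 = 196 + W + r)
-12092/(-37880) - o(I, l(-8)) = -12092/(-37880) - (196 + 4 - 8) = -12092*(-1/37880) - 1*192 = 3023/9470 - 192 = -1815217/9470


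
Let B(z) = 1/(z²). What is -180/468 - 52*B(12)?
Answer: -349/468 ≈ -0.74573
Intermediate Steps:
B(z) = z⁻²
-180/468 - 52*B(12) = -180/468 - 52/12² = -180*1/468 - 52*1/144 = -5/13 - 13/36 = -349/468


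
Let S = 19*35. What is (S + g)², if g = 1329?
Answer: 3976036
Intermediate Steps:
S = 665
(S + g)² = (665 + 1329)² = 1994² = 3976036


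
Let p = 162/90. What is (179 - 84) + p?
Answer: 484/5 ≈ 96.800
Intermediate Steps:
p = 9/5 (p = 162*(1/90) = 9/5 ≈ 1.8000)
(179 - 84) + p = (179 - 84) + 9/5 = 95 + 9/5 = 484/5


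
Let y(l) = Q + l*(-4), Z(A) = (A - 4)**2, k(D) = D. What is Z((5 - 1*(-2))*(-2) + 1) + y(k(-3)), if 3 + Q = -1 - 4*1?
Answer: 293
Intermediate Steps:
Q = -8 (Q = -3 + (-1 - 4*1) = -3 + (-1 - 4) = -3 - 5 = -8)
Z(A) = (-4 + A)**2
y(l) = -8 - 4*l (y(l) = -8 + l*(-4) = -8 - 4*l)
Z((5 - 1*(-2))*(-2) + 1) + y(k(-3)) = (-4 + ((5 - 1*(-2))*(-2) + 1))**2 + (-8 - 4*(-3)) = (-4 + ((5 + 2)*(-2) + 1))**2 + (-8 + 12) = (-4 + (7*(-2) + 1))**2 + 4 = (-4 + (-14 + 1))**2 + 4 = (-4 - 13)**2 + 4 = (-17)**2 + 4 = 289 + 4 = 293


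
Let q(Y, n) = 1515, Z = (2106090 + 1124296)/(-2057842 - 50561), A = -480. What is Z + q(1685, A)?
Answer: 102935489/68013 ≈ 1513.5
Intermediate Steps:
Z = -104206/68013 (Z = 3230386/(-2108403) = 3230386*(-1/2108403) = -104206/68013 ≈ -1.5321)
Z + q(1685, A) = -104206/68013 + 1515 = 102935489/68013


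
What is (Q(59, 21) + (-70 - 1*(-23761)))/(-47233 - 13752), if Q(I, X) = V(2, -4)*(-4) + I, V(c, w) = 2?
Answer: -23742/60985 ≈ -0.38931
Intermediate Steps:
Q(I, X) = -8 + I (Q(I, X) = 2*(-4) + I = -8 + I)
(Q(59, 21) + (-70 - 1*(-23761)))/(-47233 - 13752) = ((-8 + 59) + (-70 - 1*(-23761)))/(-47233 - 13752) = (51 + (-70 + 23761))/(-60985) = (51 + 23691)*(-1/60985) = 23742*(-1/60985) = -23742/60985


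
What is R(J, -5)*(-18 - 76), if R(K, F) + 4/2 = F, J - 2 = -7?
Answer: 658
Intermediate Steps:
J = -5 (J = 2 - 7 = -5)
R(K, F) = -2 + F
R(J, -5)*(-18 - 76) = (-2 - 5)*(-18 - 76) = -7*(-94) = 658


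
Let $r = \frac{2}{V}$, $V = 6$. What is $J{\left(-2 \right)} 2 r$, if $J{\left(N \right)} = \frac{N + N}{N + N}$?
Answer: $\frac{2}{3} \approx 0.66667$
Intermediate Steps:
$J{\left(N \right)} = 1$ ($J{\left(N \right)} = \frac{2 N}{2 N} = 2 N \frac{1}{2 N} = 1$)
$r = \frac{1}{3}$ ($r = \frac{2}{6} = 2 \cdot \frac{1}{6} = \frac{1}{3} \approx 0.33333$)
$J{\left(-2 \right)} 2 r = 1 \cdot 2 \cdot \frac{1}{3} = 2 \cdot \frac{1}{3} = \frac{2}{3}$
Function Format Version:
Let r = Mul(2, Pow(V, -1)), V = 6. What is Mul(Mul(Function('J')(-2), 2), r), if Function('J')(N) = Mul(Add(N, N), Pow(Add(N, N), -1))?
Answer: Rational(2, 3) ≈ 0.66667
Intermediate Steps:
Function('J')(N) = 1 (Function('J')(N) = Mul(Mul(2, N), Pow(Mul(2, N), -1)) = Mul(Mul(2, N), Mul(Rational(1, 2), Pow(N, -1))) = 1)
r = Rational(1, 3) (r = Mul(2, Pow(6, -1)) = Mul(2, Rational(1, 6)) = Rational(1, 3) ≈ 0.33333)
Mul(Mul(Function('J')(-2), 2), r) = Mul(Mul(1, 2), Rational(1, 3)) = Mul(2, Rational(1, 3)) = Rational(2, 3)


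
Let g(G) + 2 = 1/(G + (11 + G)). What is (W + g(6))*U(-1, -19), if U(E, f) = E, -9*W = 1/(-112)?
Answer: 45337/23184 ≈ 1.9555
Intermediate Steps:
W = 1/1008 (W = -⅑/(-112) = -⅑*(-1/112) = 1/1008 ≈ 0.00099206)
g(G) = -2 + 1/(11 + 2*G) (g(G) = -2 + 1/(G + (11 + G)) = -2 + 1/(11 + 2*G))
(W + g(6))*U(-1, -19) = (1/1008 + (-21 - 4*6)/(11 + 2*6))*(-1) = (1/1008 + (-21 - 24)/(11 + 12))*(-1) = (1/1008 - 45/23)*(-1) = -45337/23184*(-1) = 45337/23184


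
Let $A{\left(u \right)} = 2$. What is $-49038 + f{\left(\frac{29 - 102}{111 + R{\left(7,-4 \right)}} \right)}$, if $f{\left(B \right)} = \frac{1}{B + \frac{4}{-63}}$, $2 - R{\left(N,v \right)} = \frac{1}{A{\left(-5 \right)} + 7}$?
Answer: $- \frac{2229086298}{45455} \approx -49039.0$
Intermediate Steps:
$R{\left(N,v \right)} = \frac{17}{9}$ ($R{\left(N,v \right)} = 2 - \frac{1}{2 + 7} = 2 - \frac{1}{9} = \frac{17}{9}$)
$f{\left(B \right)} = \frac{1}{- \frac{4}{63} + B}$ ($f{\left(B \right)} = \frac{1}{B + 4 \left(- \frac{1}{63}\right)} = \frac{1}{B - \frac{4}{63}} = \frac{1}{- \frac{4}{63} + B}$)
$-49038 + f{\left(\frac{29 - 102}{111 + R{\left(7,-4 \right)}} \right)} = -49038 + \frac{63}{-4 + 63 \frac{29 - 102}{111 + \frac{17}{9}}} = -49038 + \frac{63}{-4 + 63 \left(- \frac{73}{\frac{1016}{9}}\right)} = -49038 + \frac{63}{-4 + 63 \left(\left(-73\right) \frac{9}{1016}\right)} = -49038 + \frac{63}{-4 + 63 \left(- \frac{657}{1016}\right)} = -49038 + \frac{63}{-4 - \frac{41391}{1016}} = -49038 + \frac{63}{- \frac{45455}{1016}} = -49038 + 63 \left(- \frac{1016}{45455}\right) = -49038 - \frac{64008}{45455} = - \frac{2229086298}{45455}$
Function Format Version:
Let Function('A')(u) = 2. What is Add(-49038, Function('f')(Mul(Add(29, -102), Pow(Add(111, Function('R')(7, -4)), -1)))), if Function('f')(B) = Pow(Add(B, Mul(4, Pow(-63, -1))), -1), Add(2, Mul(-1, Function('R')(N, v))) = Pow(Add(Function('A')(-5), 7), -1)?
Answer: Rational(-2229086298, 45455) ≈ -49039.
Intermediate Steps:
Function('R')(N, v) = Rational(17, 9) (Function('R')(N, v) = Add(2, Mul(-1, Pow(Add(2, 7), -1))) = Add(2, Mul(-1, Pow(9, -1))) = Add(2, Mul(-1, Rational(1, 9))) = Add(2, Rational(-1, 9)) = Rational(17, 9))
Function('f')(B) = Pow(Add(Rational(-4, 63), B), -1) (Function('f')(B) = Pow(Add(B, Mul(4, Rational(-1, 63))), -1) = Pow(Add(B, Rational(-4, 63)), -1) = Pow(Add(Rational(-4, 63), B), -1))
Add(-49038, Function('f')(Mul(Add(29, -102), Pow(Add(111, Function('R')(7, -4)), -1)))) = Add(-49038, Mul(63, Pow(Add(-4, Mul(63, Mul(Add(29, -102), Pow(Add(111, Rational(17, 9)), -1)))), -1))) = Add(-49038, Mul(63, Pow(Add(-4, Mul(63, Mul(-73, Pow(Rational(1016, 9), -1)))), -1))) = Add(-49038, Mul(63, Pow(Add(-4, Mul(63, Mul(-73, Rational(9, 1016)))), -1))) = Add(-49038, Mul(63, Pow(Add(-4, Mul(63, Rational(-657, 1016))), -1))) = Add(-49038, Mul(63, Pow(Add(-4, Rational(-41391, 1016)), -1))) = Add(-49038, Mul(63, Pow(Rational(-45455, 1016), -1))) = Add(-49038, Mul(63, Rational(-1016, 45455))) = Add(-49038, Rational(-64008, 45455)) = Rational(-2229086298, 45455)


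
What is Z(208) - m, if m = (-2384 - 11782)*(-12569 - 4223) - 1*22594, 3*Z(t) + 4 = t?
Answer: -237852810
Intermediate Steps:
Z(t) = -4/3 + t/3
m = 237852878 (m = -14166*(-16792) - 22594 = 237875472 - 22594 = 237852878)
Z(208) - m = (-4/3 + (⅓)*208) - 1*237852878 = (-4/3 + 208/3) - 237852878 = 68 - 237852878 = -237852810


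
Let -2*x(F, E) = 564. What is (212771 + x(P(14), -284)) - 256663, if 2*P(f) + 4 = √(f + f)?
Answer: -44174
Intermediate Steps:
P(f) = -2 + √2*√f/2 (P(f) = -2 + √(f + f)/2 = -2 + √(2*f)/2 = -2 + (√2*√f)/2 = -2 + √2*√f/2)
x(F, E) = -282 (x(F, E) = -½*564 = -282)
(212771 + x(P(14), -284)) - 256663 = (212771 - 282) - 256663 = 212489 - 256663 = -44174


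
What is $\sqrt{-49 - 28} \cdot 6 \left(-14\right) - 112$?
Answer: $-112 - 84 i \sqrt{77} \approx -112.0 - 737.1 i$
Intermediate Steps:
$\sqrt{-49 - 28} \cdot 6 \left(-14\right) - 112 = \sqrt{-49 - 28} \left(-84\right) - 112 = \sqrt{-77} \left(-84\right) - 112 = i \sqrt{77} \left(-84\right) - 112 = - 84 i \sqrt{77} - 112 = -112 - 84 i \sqrt{77}$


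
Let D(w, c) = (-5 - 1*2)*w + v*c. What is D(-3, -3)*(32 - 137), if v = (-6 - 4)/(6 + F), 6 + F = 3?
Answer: -3255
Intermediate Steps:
F = -3 (F = -6 + 3 = -3)
v = -10/3 (v = (-6 - 4)/(6 - 3) = -10/3 ≈ -3.3333)
D(w, c) = -7*w - 10*c/3 (D(w, c) = (-5 - 1*2)*w - 10*c/3 = (-5 - 2)*w - 10*c/3 = -7*w - 10*c/3)
D(-3, -3)*(32 - 137) = (-7*(-3) - 10/3*(-3))*(32 - 137) = (21 + 10)*(-105) = 31*(-105) = -3255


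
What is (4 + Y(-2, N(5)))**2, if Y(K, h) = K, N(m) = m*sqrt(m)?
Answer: 4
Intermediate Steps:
N(m) = m**(3/2)
(4 + Y(-2, N(5)))**2 = (4 - 2)**2 = 2**2 = 4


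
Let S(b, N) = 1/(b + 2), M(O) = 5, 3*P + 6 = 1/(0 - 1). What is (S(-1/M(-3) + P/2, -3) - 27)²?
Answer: 233289/361 ≈ 646.23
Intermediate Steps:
P = -7/3 (P = -2 + 1/(3*(0 - 1)) = -2 + (⅓)/(-1) = -2 + (⅓)*(-1) = -2 - ⅓ = -7/3 ≈ -2.3333)
S(b, N) = 1/(2 + b)
(S(-1/M(-3) + P/2, -3) - 27)² = (1/(2 + (-1/5 - 7/3/2)) - 27)² = (1/(2 + (-1*⅕ - 7/3*½)) - 27)² = (1/(2 + (-⅕ - 7/6)) - 27)² = (1/(2 - 41/30) - 27)² = (1/(19/30) - 27)² = (30/19 - 27)² = (-483/19)² = 233289/361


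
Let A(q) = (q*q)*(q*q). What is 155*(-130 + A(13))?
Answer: 4406805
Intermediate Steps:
A(q) = q**4 (A(q) = q**2*q**2 = q**4)
155*(-130 + A(13)) = 155*(-130 + 13**4) = 155*(-130 + 28561) = 155*28431 = 4406805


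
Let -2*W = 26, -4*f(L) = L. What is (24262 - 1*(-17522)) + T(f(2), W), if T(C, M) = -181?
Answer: 41603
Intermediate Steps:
f(L) = -L/4
W = -13 (W = -½*26 = -13)
(24262 - 1*(-17522)) + T(f(2), W) = (24262 - 1*(-17522)) - 181 = (24262 + 17522) - 181 = 41784 - 181 = 41603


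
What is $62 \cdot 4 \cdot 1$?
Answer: $248$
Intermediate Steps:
$62 \cdot 4 \cdot 1 = 62 \cdot 4 = 248$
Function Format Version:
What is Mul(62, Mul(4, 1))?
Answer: 248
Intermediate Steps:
Mul(62, Mul(4, 1)) = Mul(62, 4) = 248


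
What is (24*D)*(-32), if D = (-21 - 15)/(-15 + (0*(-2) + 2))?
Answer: -27648/13 ≈ -2126.8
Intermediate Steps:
D = 36/13 (D = -36/(-15 + (0 + 2)) = -36/(-15 + 2) = -36/(-13) = -36*(-1/13) = 36/13 ≈ 2.7692)
(24*D)*(-32) = (24*(36/13))*(-32) = (864/13)*(-32) = -27648/13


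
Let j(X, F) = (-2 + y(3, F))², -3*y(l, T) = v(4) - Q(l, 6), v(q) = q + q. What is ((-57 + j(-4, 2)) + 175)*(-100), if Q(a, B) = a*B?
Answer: -107800/9 ≈ -11978.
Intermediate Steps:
Q(a, B) = B*a
v(q) = 2*q
y(l, T) = -8/3 + 2*l (y(l, T) = -(2*4 - 6*l)/3 = -(8 - 6*l)/3 = -8/3 + 2*l)
j(X, F) = 16/9 (j(X, F) = (-2 + (-8/3 + 2*3))² = (-2 + (-8/3 + 6))² = (-2 + 10/3)² = (4/3)² = 16/9)
((-57 + j(-4, 2)) + 175)*(-100) = ((-57 + 16/9) + 175)*(-100) = (-497/9 + 175)*(-100) = (1078/9)*(-100) = -107800/9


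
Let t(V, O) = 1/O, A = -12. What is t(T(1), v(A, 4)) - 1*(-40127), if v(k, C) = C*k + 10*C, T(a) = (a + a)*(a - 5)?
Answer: 321015/8 ≈ 40127.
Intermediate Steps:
T(a) = 2*a*(-5 + a) (T(a) = (2*a)*(-5 + a) = 2*a*(-5 + a))
v(k, C) = 10*C + C*k
t(T(1), v(A, 4)) - 1*(-40127) = 1/(4*(10 - 12)) - 1*(-40127) = 1/(4*(-2)) + 40127 = 1/(-8) + 40127 = -⅛ + 40127 = 321015/8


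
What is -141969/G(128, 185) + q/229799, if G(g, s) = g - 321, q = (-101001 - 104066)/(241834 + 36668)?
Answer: 478207489074949/650099992206 ≈ 735.59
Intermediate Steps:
q = -10793/14658 (q = -205067/278502 = -205067*1/278502 = -10793/14658 ≈ -0.73632)
G(g, s) = -321 + g
-141969/G(128, 185) + q/229799 = -141969/(-321 + 128) - 10793/14658/229799 = -141969/(-193) - 10793/14658*1/229799 = -141969*(-1/193) - 10793/3368393742 = 141969/193 - 10793/3368393742 = 478207489074949/650099992206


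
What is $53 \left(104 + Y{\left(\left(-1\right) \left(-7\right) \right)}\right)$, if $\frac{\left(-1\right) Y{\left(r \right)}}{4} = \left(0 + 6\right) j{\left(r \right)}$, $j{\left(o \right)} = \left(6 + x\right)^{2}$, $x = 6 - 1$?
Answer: $-148400$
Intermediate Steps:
$x = 5$
$j{\left(o \right)} = 121$ ($j{\left(o \right)} = \left(6 + 5\right)^{2} = 11^{2} = 121$)
$Y{\left(r \right)} = -2904$ ($Y{\left(r \right)} = - 4 \left(0 + 6\right) 121 = - 4 \cdot 6 \cdot 121 = \left(-4\right) 726 = -2904$)
$53 \left(104 + Y{\left(\left(-1\right) \left(-7\right) \right)}\right) = 53 \left(104 - 2904\right) = 53 \left(-2800\right) = -148400$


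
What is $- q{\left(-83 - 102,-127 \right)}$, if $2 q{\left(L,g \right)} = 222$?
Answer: $-111$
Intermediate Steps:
$q{\left(L,g \right)} = 111$ ($q{\left(L,g \right)} = \frac{1}{2} \cdot 222 = 111$)
$- q{\left(-83 - 102,-127 \right)} = \left(-1\right) 111 = -111$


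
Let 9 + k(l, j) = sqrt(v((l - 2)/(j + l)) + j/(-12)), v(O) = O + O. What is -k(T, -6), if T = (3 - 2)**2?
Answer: 9 - 3*sqrt(10)/10 ≈ 8.0513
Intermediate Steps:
v(O) = 2*O
T = 1 (T = 1**2 = 1)
k(l, j) = -9 + sqrt(-j/12 + 2*(-2 + l)/(j + l)) (k(l, j) = -9 + sqrt(2*((l - 2)/(j + l)) + j/(-12)) = -9 + sqrt(2*((-2 + l)/(j + l)) + j*(-1/12)) = -9 + sqrt(2*((-2 + l)/(j + l)) - j/12) = -9 + sqrt(2*(-2 + l)/(j + l) - j/12) = -9 + sqrt(-j/12 + 2*(-2 + l)/(j + l)))
-k(T, -6) = -(-9 + sqrt(-144/(-6 + 1) - 3*(-6) + 72*1/(-6 + 1))/6) = -(-9 + sqrt(-144/(-5) + 18 + 72*1/(-5))/6) = -(-9 + sqrt(-144*(-1/5) + 18 + 72*1*(-1/5))/6) = -(-9 + sqrt(144/5 + 18 - 72/5)/6) = -(-9 + sqrt(162/5)/6) = -(-9 + (9*sqrt(10)/5)/6) = -(-9 + 3*sqrt(10)/10) = 9 - 3*sqrt(10)/10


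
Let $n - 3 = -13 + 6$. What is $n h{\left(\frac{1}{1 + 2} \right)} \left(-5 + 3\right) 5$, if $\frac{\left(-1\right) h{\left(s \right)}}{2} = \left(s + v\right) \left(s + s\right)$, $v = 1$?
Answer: $- \frac{640}{9} \approx -71.111$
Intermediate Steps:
$h{\left(s \right)} = - 4 s \left(1 + s\right)$ ($h{\left(s \right)} = - 2 \left(s + 1\right) \left(s + s\right) = - 2 \left(1 + s\right) 2 s = - 2 \cdot 2 s \left(1 + s\right) = - 4 s \left(1 + s\right)$)
$n = -4$ ($n = 3 + \left(-13 + 6\right) = 3 - 7 = -4$)
$n h{\left(\frac{1}{1 + 2} \right)} \left(-5 + 3\right) 5 = - 4 \left(- \frac{4 \left(1 + \frac{1}{1 + 2}\right)}{1 + 2}\right) \left(-5 + 3\right) 5 = - 4 \left(- \frac{4 \left(1 + \frac{1}{3}\right)}{3}\right) \left(\left(-2\right) 5\right) = - 4 \left(\left(-4\right) \frac{1}{3} \left(1 + \frac{1}{3}\right)\right) \left(-10\right) = - 4 \left(\left(-4\right) \frac{1}{3} \cdot \frac{4}{3}\right) \left(-10\right) = \left(-4\right) \left(- \frac{16}{9}\right) \left(-10\right) = \frac{64}{9} \left(-10\right) = - \frac{640}{9}$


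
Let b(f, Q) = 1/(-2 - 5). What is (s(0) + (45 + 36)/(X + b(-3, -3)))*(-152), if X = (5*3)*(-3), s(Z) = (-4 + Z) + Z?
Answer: 69578/79 ≈ 880.73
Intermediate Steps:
s(Z) = -4 + 2*Z
X = -45 (X = 15*(-3) = -45)
b(f, Q) = -⅐ (b(f, Q) = 1/(-7) = -⅐)
(s(0) + (45 + 36)/(X + b(-3, -3)))*(-152) = ((-4 + 2*0) + (45 + 36)/(-45 - ⅐))*(-152) = ((-4 + 0) + 81/(-316/7))*(-152) = (-4 + 81*(-7/316))*(-152) = (-4 - 567/316)*(-152) = -1831/316*(-152) = 69578/79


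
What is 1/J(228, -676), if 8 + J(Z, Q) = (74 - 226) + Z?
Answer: 1/68 ≈ 0.014706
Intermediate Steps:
J(Z, Q) = -160 + Z (J(Z, Q) = -8 + ((74 - 226) + Z) = -8 + (-152 + Z) = -160 + Z)
1/J(228, -676) = 1/(-160 + 228) = 1/68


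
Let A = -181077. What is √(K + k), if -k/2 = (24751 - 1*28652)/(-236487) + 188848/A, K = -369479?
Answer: I*√75281101068577279605881853/14274118833 ≈ 607.85*I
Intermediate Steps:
k = 29302477066/14274118833 (k = -2*((24751 - 1*28652)/(-236487) + 188848/(-181077)) = -2*((24751 - 28652)*(-1/236487) + 188848*(-1/181077)) = -2*(-3901*(-1/236487) - 188848/181077) = -2*(3901/236487 - 188848/181077) = -2*(-14651238533/14274118833) = 29302477066/14274118833 ≈ 2.0528)
√(K + k) = √(-369479 + 29302477066/14274118833) = √(-5273957849820941/14274118833) = I*√75281101068577279605881853/14274118833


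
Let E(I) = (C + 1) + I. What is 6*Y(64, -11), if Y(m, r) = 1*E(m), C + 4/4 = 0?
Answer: 384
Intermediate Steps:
C = -1 (C = -1 + 0 = -1)
E(I) = I (E(I) = (-1 + 1) + I = 0 + I = I)
Y(m, r) = m (Y(m, r) = 1*m = m)
6*Y(64, -11) = 6*64 = 384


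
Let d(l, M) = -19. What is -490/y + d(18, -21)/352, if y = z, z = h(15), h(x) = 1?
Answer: -172499/352 ≈ -490.05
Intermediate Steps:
z = 1
y = 1
-490/y + d(18, -21)/352 = -490/1 - 19/352 = -490*1 - 19*1/352 = -490 - 19/352 = -172499/352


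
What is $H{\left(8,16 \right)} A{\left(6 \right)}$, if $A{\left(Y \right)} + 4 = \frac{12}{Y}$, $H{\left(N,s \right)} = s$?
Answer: $-32$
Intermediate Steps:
$A{\left(Y \right)} = -4 + \frac{12}{Y}$
$H{\left(8,16 \right)} A{\left(6 \right)} = 16 \left(-4 + \frac{12}{6}\right) = 16 \left(-4 + 12 \cdot \frac{1}{6}\right) = 16 \left(-4 + 2\right) = 16 \left(-2\right) = -32$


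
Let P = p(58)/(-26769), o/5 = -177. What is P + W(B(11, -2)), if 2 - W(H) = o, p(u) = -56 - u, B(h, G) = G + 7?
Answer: 7914739/8923 ≈ 887.00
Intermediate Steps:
B(h, G) = 7 + G
o = -885 (o = 5*(-177) = -885)
W(H) = 887 (W(H) = 2 - 1*(-885) = 2 + 885 = 887)
P = 38/8923 (P = (-56 - 1*58)/(-26769) = (-56 - 58)*(-1/26769) = -114*(-1/26769) = 38/8923 ≈ 0.0042587)
P + W(B(11, -2)) = 38/8923 + 887 = 7914739/8923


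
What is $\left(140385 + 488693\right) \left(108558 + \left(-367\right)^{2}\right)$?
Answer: $153021336266$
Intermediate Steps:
$\left(140385 + 488693\right) \left(108558 + \left(-367\right)^{2}\right) = 629078 \left(108558 + 134689\right) = 629078 \cdot 243247 = 153021336266$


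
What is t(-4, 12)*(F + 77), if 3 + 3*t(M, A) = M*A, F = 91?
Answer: -2856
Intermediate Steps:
t(M, A) = -1 + A*M/3 (t(M, A) = -1 + (M*A)/3 = -1 + (A*M)/3 = -1 + A*M/3)
t(-4, 12)*(F + 77) = (-1 + (⅓)*12*(-4))*(91 + 77) = (-1 - 16)*168 = -17*168 = -2856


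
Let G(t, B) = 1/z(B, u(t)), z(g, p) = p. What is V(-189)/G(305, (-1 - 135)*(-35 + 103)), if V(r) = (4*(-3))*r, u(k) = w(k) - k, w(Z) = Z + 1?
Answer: 2268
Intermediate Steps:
w(Z) = 1 + Z
u(k) = 1 (u(k) = (1 + k) - k = 1)
V(r) = -12*r
G(t, B) = 1 (G(t, B) = 1/1 = 1)
V(-189)/G(305, (-1 - 135)*(-35 + 103)) = -12*(-189)/1 = 2268*1 = 2268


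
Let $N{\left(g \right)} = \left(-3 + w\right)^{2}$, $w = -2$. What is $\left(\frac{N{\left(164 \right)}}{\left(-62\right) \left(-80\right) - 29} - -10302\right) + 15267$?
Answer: $\frac{126080764}{4931} \approx 25569.0$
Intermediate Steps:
$N{\left(g \right)} = 25$ ($N{\left(g \right)} = \left(-3 - 2\right)^{2} = \left(-5\right)^{2} = 25$)
$\left(\frac{N{\left(164 \right)}}{\left(-62\right) \left(-80\right) - 29} - -10302\right) + 15267 = \left(\frac{25}{\left(-62\right) \left(-80\right) - 29} - -10302\right) + 15267 = \left(\frac{25}{4960 - 29} + 10302\right) + 15267 = \left(\frac{25}{4931} + 10302\right) + 15267 = \frac{50799187}{4931} + 15267 = \frac{126080764}{4931}$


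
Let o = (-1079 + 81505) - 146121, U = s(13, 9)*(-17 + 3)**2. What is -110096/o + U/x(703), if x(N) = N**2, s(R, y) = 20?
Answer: 7809708352/4638151465 ≈ 1.6838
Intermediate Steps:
U = 3920 (U = 20*(-17 + 3)**2 = 20*(-14)**2 = 20*196 = 3920)
o = -65695 (o = 80426 - 146121 = -65695)
-110096/o + U/x(703) = -110096/(-65695) + 3920/(703**2) = -110096*(-1/65695) + 3920/494209 = 15728/9385 + 3920*(1/494209) = 15728/9385 + 3920/494209 = 7809708352/4638151465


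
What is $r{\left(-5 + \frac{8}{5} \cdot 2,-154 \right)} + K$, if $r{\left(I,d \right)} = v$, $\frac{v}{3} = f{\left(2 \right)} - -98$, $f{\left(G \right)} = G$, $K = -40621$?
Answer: $-40321$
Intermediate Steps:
$v = 300$ ($v = 3 \left(2 - -98\right) = 3 \left(2 + 98\right) = 3 \cdot 100 = 300$)
$r{\left(I,d \right)} = 300$
$r{\left(-5 + \frac{8}{5} \cdot 2,-154 \right)} + K = 300 - 40621 = -40321$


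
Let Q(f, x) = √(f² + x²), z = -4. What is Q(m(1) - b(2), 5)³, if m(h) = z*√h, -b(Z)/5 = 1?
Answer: 26*√26 ≈ 132.57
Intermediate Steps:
b(Z) = -5 (b(Z) = -5*1 = -5)
m(h) = -4*√h
Q(m(1) - b(2), 5)³ = (√((-4*√1 - 1*(-5))² + 5²))³ = (√((-4*1 + 5)² + 25))³ = (√((-4 + 5)² + 25))³ = (√(1² + 25))³ = (√(1 + 25))³ = (√26)³ = 26*√26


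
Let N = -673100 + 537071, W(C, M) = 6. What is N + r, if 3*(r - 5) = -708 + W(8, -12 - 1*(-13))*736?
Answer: -134788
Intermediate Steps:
N = -136029
r = 1241 (r = 5 + (-708 + 6*736)/3 = 5 + (-708 + 4416)/3 = 5 + (⅓)*3708 = 5 + 1236 = 1241)
N + r = -136029 + 1241 = -134788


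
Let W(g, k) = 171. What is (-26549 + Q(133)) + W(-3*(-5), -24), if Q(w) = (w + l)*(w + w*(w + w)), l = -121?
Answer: 399754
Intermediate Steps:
Q(w) = (-121 + w)*(w + 2*w**2) (Q(w) = (w - 121)*(w + w*(w + w)) = (-121 + w)*(w + w*(2*w)) = (-121 + w)*(w + 2*w**2))
(-26549 + Q(133)) + W(-3*(-5), -24) = (-26549 + 133*(-121 - 241*133 + 2*133**2)) + 171 = (-26549 + 133*(-121 - 32053 + 2*17689)) + 171 = (-26549 + 133*(-121 - 32053 + 35378)) + 171 = (-26549 + 133*3204) + 171 = (-26549 + 426132) + 171 = 399583 + 171 = 399754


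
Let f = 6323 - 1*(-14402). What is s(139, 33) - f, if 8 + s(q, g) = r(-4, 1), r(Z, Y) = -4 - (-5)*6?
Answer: -20707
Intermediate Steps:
r(Z, Y) = 26 (r(Z, Y) = -4 - 1*(-30) = -4 + 30 = 26)
s(q, g) = 18 (s(q, g) = -8 + 26 = 18)
f = 20725 (f = 6323 + 14402 = 20725)
s(139, 33) - f = 18 - 1*20725 = 18 - 20725 = -20707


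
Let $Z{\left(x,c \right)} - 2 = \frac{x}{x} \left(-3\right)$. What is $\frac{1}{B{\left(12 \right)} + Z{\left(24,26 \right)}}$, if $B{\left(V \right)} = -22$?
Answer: $- \frac{1}{23} \approx -0.043478$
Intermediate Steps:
$Z{\left(x,c \right)} = -1$ ($Z{\left(x,c \right)} = 2 + \frac{x}{x} \left(-3\right) = 2 + 1 \left(-3\right) = 2 - 3 = -1$)
$\frac{1}{B{\left(12 \right)} + Z{\left(24,26 \right)}} = \frac{1}{-22 - 1} = \frac{1}{-23} = - \frac{1}{23}$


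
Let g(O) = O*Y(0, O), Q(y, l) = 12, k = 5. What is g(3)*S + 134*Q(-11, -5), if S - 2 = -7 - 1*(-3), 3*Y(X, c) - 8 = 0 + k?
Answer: 1582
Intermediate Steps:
Y(X, c) = 13/3 (Y(X, c) = 8/3 + (0 + 5)/3 = 8/3 + (1/3)*5 = 8/3 + 5/3 = 13/3)
g(O) = 13*O/3 (g(O) = O*(13/3) = 13*O/3)
S = -2 (S = 2 + (-7 - 1*(-3)) = 2 + (-7 + 3) = 2 - 4 = -2)
g(3)*S + 134*Q(-11, -5) = ((13/3)*3)*(-2) + 134*12 = 13*(-2) + 1608 = -26 + 1608 = 1582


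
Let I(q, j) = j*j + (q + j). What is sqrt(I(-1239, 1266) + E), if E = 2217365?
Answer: 2*sqrt(955037) ≈ 1954.5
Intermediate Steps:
I(q, j) = j + q + j**2 (I(q, j) = j**2 + (j + q) = j + q + j**2)
sqrt(I(-1239, 1266) + E) = sqrt((1266 - 1239 + 1266**2) + 2217365) = sqrt((1266 - 1239 + 1602756) + 2217365) = sqrt(1602783 + 2217365) = sqrt(3820148) = 2*sqrt(955037)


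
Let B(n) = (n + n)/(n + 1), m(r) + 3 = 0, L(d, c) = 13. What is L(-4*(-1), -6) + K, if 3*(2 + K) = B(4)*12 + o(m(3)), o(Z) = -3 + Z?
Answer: 77/5 ≈ 15.400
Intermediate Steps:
m(r) = -3 (m(r) = -3 + 0 = -3)
B(n) = 2*n/(1 + n) (B(n) = (2*n)/(1 + n) = 2*n/(1 + n))
K = 12/5 (K = -2 + ((2*4/(1 + 4))*12 + (-3 - 3))/3 = -2 + ((2*4/5)*12 - 6)/3 = -2 + ((2*4*(1/5))*12 - 6)/3 = -2 + ((8/5)*12 - 6)/3 = -2 + (96/5 - 6)/3 = -2 + (1/3)*(66/5) = -2 + 22/5 = 12/5 ≈ 2.4000)
L(-4*(-1), -6) + K = 13 + 12/5 = 77/5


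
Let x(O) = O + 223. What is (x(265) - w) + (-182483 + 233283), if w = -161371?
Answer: 212659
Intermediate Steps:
x(O) = 223 + O
(x(265) - w) + (-182483 + 233283) = ((223 + 265) - 1*(-161371)) + (-182483 + 233283) = (488 + 161371) + 50800 = 161859 + 50800 = 212659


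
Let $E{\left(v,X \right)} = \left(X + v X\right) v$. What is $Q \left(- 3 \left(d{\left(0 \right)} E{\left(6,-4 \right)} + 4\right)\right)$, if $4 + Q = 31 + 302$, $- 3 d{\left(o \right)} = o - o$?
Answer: $-3948$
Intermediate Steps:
$E{\left(v,X \right)} = v \left(X + X v\right)$ ($E{\left(v,X \right)} = \left(X + X v\right) v = v \left(X + X v\right)$)
$d{\left(o \right)} = 0$ ($d{\left(o \right)} = - \frac{o - o}{3} = \left(- \frac{1}{3}\right) 0 = 0$)
$Q = 329$ ($Q = -4 + \left(31 + 302\right) = -4 + 333 = 329$)
$Q \left(- 3 \left(d{\left(0 \right)} E{\left(6,-4 \right)} + 4\right)\right) = 329 \left(- 3 \left(0 \left(\left(-4\right) 6 \left(1 + 6\right)\right) + 4\right)\right) = 329 \left(- 3 \left(0 \left(\left(-4\right) 6 \cdot 7\right) + 4\right)\right) = 329 \left(- 3 \left(0 \left(-168\right) + 4\right)\right) = 329 \left(- 3 \left(0 + 4\right)\right) = 329 \left(\left(-3\right) 4\right) = 329 \left(-12\right) = -3948$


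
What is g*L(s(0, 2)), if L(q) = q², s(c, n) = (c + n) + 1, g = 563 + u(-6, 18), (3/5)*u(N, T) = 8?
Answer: 5187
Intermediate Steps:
u(N, T) = 40/3 (u(N, T) = (5/3)*8 = 40/3)
g = 1729/3 (g = 563 + 40/3 = 1729/3 ≈ 576.33)
s(c, n) = 1 + c + n
g*L(s(0, 2)) = 1729*(1 + 0 + 2)²/3 = (1729/3)*3² = (1729/3)*9 = 5187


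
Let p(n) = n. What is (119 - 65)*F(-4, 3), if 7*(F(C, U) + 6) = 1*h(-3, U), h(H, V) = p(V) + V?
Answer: -1944/7 ≈ -277.71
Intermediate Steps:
h(H, V) = 2*V (h(H, V) = V + V = 2*V)
F(C, U) = -6 + 2*U/7 (F(C, U) = -6 + (1*(2*U))/7 = -6 + (2*U)/7 = -6 + 2*U/7)
(119 - 65)*F(-4, 3) = (119 - 65)*(-6 + (2/7)*3) = 54*(-6 + 6/7) = 54*(-36/7) = -1944/7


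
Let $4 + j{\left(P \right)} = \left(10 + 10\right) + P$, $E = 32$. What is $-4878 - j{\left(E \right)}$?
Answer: $-4926$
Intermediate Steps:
$j{\left(P \right)} = 16 + P$ ($j{\left(P \right)} = -4 + \left(\left(10 + 10\right) + P\right) = -4 + \left(20 + P\right) = 16 + P$)
$-4878 - j{\left(E \right)} = -4878 - \left(16 + 32\right) = -4878 - 48 = -4926$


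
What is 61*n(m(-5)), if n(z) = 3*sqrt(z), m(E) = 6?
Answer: 183*sqrt(6) ≈ 448.26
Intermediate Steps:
61*n(m(-5)) = 61*(3*sqrt(6)) = 183*sqrt(6)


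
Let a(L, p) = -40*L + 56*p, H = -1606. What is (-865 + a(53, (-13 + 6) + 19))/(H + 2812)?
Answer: -257/134 ≈ -1.9179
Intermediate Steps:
(-865 + a(53, (-13 + 6) + 19))/(H + 2812) = (-865 + (-40*53 + 56*((-13 + 6) + 19)))/(-1606 + 2812) = (-865 + (-2120 + 56*(-7 + 19)))/1206 = (-865 + (-2120 + 56*12))*(1/1206) = (-865 + (-2120 + 672))*(1/1206) = (-865 - 1448)*(1/1206) = -2313*1/1206 = -257/134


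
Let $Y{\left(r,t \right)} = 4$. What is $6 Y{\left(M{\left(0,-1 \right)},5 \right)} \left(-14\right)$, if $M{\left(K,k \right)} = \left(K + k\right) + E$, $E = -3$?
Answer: $-336$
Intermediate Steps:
$M{\left(K,k \right)} = -3 + K + k$ ($M{\left(K,k \right)} = \left(K + k\right) - 3 = -3 + K + k$)
$6 Y{\left(M{\left(0,-1 \right)},5 \right)} \left(-14\right) = 6 \cdot 4 \left(-14\right) = 24 \left(-14\right) = -336$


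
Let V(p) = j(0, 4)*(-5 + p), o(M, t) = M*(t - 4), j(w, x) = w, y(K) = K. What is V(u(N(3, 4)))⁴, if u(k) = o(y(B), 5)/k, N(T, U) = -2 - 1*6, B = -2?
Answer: 0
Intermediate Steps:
N(T, U) = -8 (N(T, U) = -2 - 6 = -8)
o(M, t) = M*(-4 + t)
u(k) = -2/k (u(k) = (-2*(-4 + 5))/k = (-2*1)/k = -2/k)
V(p) = 0 (V(p) = 0*(-5 + p) = 0)
V(u(N(3, 4)))⁴ = 0⁴ = 0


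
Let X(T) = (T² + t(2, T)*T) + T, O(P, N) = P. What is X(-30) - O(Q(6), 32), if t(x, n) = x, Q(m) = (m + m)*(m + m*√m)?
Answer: 738 - 72*√6 ≈ 561.64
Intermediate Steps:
Q(m) = 2*m*(m + m^(3/2)) (Q(m) = (2*m)*(m + m^(3/2)) = 2*m*(m + m^(3/2)))
X(T) = T² + 3*T (X(T) = (T² + 2*T) + T = T² + 3*T)
X(-30) - O(Q(6), 32) = -30*(3 - 30) - (2*6² + 2*6^(5/2)) = -30*(-27) - (2*36 + 2*(36*√6)) = 810 - (72 + 72*√6) = 810 + (-72 - 72*√6) = 738 - 72*√6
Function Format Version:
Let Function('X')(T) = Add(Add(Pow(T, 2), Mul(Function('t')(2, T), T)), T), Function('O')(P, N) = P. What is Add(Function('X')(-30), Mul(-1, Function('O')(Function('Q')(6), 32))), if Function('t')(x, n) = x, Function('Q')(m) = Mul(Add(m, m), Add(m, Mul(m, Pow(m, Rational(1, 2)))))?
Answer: Add(738, Mul(-72, Pow(6, Rational(1, 2)))) ≈ 561.64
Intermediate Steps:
Function('Q')(m) = Mul(2, m, Add(m, Pow(m, Rational(3, 2)))) (Function('Q')(m) = Mul(Mul(2, m), Add(m, Pow(m, Rational(3, 2)))) = Mul(2, m, Add(m, Pow(m, Rational(3, 2)))))
Function('X')(T) = Add(Pow(T, 2), Mul(3, T)) (Function('X')(T) = Add(Add(Pow(T, 2), Mul(2, T)), T) = Add(Pow(T, 2), Mul(3, T)))
Add(Function('X')(-30), Mul(-1, Function('O')(Function('Q')(6), 32))) = Add(Mul(-30, Add(3, -30)), Mul(-1, Add(Mul(2, Pow(6, 2)), Mul(2, Pow(6, Rational(5, 2)))))) = Add(Mul(-30, -27), Mul(-1, Add(Mul(2, 36), Mul(2, Mul(36, Pow(6, Rational(1, 2))))))) = Add(810, Mul(-1, Add(72, Mul(72, Pow(6, Rational(1, 2)))))) = Add(810, Add(-72, Mul(-72, Pow(6, Rational(1, 2))))) = Add(738, Mul(-72, Pow(6, Rational(1, 2))))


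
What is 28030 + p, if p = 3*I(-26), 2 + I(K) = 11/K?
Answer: 728591/26 ≈ 28023.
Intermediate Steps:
I(K) = -2 + 11/K
p = -189/26 (p = 3*(-2 + 11/(-26)) = 3*(-2 + 11*(-1/26)) = 3*(-2 - 11/26) = 3*(-63/26) = -189/26 ≈ -7.2692)
28030 + p = 28030 - 189/26 = 728591/26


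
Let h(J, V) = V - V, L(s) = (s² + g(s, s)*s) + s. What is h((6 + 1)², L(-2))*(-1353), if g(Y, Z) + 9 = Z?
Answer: 0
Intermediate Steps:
g(Y, Z) = -9 + Z
L(s) = s + s² + s*(-9 + s) (L(s) = (s² + (-9 + s)*s) + s = (s² + s*(-9 + s)) + s = s + s² + s*(-9 + s))
h(J, V) = 0
h((6 + 1)², L(-2))*(-1353) = 0*(-1353) = 0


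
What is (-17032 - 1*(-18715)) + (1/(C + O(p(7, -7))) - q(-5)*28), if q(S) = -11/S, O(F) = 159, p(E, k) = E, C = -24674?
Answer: 7949724/4903 ≈ 1621.4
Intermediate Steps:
(-17032 - 1*(-18715)) + (1/(C + O(p(7, -7))) - q(-5)*28) = (-17032 - 1*(-18715)) + (1/(-24674 + 159) - (-11/(-5))*28) = (-17032 + 18715) + (1/(-24515) - (-11*(-1/5))*28) = 1683 + (-1/24515 - 11*28/5) = 1683 + (-1/24515 - 1*308/5) = 1683 + (-1/24515 - 308/5) = 1683 - 302025/4903 = 7949724/4903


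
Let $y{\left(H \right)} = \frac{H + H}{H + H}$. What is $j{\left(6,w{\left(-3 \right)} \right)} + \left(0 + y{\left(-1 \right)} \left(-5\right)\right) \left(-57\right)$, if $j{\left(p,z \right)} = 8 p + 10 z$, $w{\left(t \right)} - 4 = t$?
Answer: $343$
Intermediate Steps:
$w{\left(t \right)} = 4 + t$
$y{\left(H \right)} = 1$ ($y{\left(H \right)} = \frac{2 H}{2 H} = 2 H \frac{1}{2 H} = 1$)
$j{\left(6,w{\left(-3 \right)} \right)} + \left(0 + y{\left(-1 \right)} \left(-5\right)\right) \left(-57\right) = \left(8 \cdot 6 + 10 \left(4 - 3\right)\right) + \left(0 + 1 \left(-5\right)\right) \left(-57\right) = \left(48 + 10 \cdot 1\right) + \left(0 - 5\right) \left(-57\right) = \left(48 + 10\right) - -285 = 58 + 285 = 343$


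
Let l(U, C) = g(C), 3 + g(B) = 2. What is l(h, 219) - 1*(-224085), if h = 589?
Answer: 224084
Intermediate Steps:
g(B) = -1 (g(B) = -3 + 2 = -1)
l(U, C) = -1
l(h, 219) - 1*(-224085) = -1 - 1*(-224085) = -1 + 224085 = 224084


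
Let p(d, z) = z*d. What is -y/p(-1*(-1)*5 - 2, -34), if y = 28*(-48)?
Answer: -224/17 ≈ -13.176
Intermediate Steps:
y = -1344
p(d, z) = d*z
-y/p(-1*(-1)*5 - 2, -34) = -(-1344)/((-1*(-1)*5 - 2)*(-34)) = -(-1344)/((1*5 - 2)*(-34)) = -(-1344)/((5 - 2)*(-34)) = -(-1344)/(3*(-34)) = -(-1344)/(-102) = -(-1344)*(-1)/102 = -1*224/17 = -224/17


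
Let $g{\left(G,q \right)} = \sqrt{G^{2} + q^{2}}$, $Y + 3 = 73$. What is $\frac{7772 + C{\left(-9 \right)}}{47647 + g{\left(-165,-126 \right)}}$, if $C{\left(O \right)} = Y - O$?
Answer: $\frac{374076597}{2270193508} - \frac{23553 \sqrt{4789}}{2270193508} \approx 0.16406$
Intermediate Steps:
$Y = 70$ ($Y = -3 + 73 = 70$)
$C{\left(O \right)} = 70 - O$
$\frac{7772 + C{\left(-9 \right)}}{47647 + g{\left(-165,-126 \right)}} = \frac{7772 + \left(70 - -9\right)}{47647 + \sqrt{\left(-165\right)^{2} + \left(-126\right)^{2}}} = \frac{7772 + \left(70 + 9\right)}{47647 + \sqrt{27225 + 15876}} = \frac{7772 + 79}{47647 + \sqrt{43101}} = \frac{7851}{47647 + 3 \sqrt{4789}}$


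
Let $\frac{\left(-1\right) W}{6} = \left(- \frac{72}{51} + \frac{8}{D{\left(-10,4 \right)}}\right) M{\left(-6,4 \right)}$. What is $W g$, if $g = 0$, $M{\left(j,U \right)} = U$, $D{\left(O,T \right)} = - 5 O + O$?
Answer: $0$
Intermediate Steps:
$D{\left(O,T \right)} = - 4 O$
$W = \frac{2472}{85}$ ($W = - 6 \left(- \frac{72}{51} + \frac{8}{\left(-4\right) \left(-10\right)}\right) 4 = - 6 \left(\left(-72\right) \frac{1}{51} + \frac{8}{40}\right) 4 = - 6 \left(- \frac{24}{17} + 8 \cdot \frac{1}{40}\right) 4 = - 6 \left(- \frac{24}{17} + \frac{1}{5}\right) 4 = - 6 \left(\left(- \frac{103}{85}\right) 4\right) = \left(-6\right) \left(- \frac{412}{85}\right) = \frac{2472}{85} \approx 29.082$)
$W g = \frac{2472}{85} \cdot 0 = 0$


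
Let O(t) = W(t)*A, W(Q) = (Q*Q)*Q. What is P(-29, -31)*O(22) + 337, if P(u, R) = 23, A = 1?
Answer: 245241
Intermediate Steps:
W(Q) = Q**3 (W(Q) = Q**2*Q = Q**3)
O(t) = t**3 (O(t) = t**3*1 = t**3)
P(-29, -31)*O(22) + 337 = 23*22**3 + 337 = 23*10648 + 337 = 244904 + 337 = 245241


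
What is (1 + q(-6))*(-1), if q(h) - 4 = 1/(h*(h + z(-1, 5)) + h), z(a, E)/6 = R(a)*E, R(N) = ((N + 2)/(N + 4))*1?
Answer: -149/30 ≈ -4.9667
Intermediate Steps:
R(N) = (2 + N)/(4 + N) (R(N) = ((2 + N)/(4 + N))*1 = (2 + N)/(4 + N))
z(a, E) = 6*E*(2 + a)/(4 + a) (z(a, E) = 6*(((2 + a)/(4 + a))*E) = 6*(E*(2 + a)/(4 + a)) = 6*E*(2 + a)/(4 + a))
q(h) = 4 + 1/(h + h*(10 + h)) (q(h) = 4 + 1/(h*(h + 6*5*(2 - 1)/(4 - 1)) + h) = 4 + 1/(h*(h + 6*5*1/3) + h) = 4 + 1/(h*(h + 6*5*(⅓)*1) + h) = 4 + 1/(h*(h + 10) + h) = 4 + 1/(h*(10 + h) + h) = 4 + 1/(h + h*(10 + h)))
(1 + q(-6))*(-1) = (1 + (1 + 4*(-6)² + 44*(-6))/((-6)*(11 - 6)))*(-1) = (1 - ⅙*(1 + 4*36 - 264)/5)*(-1) = (1 - ⅙*⅕*(1 + 144 - 264))*(-1) = (1 - ⅙*⅕*(-119))*(-1) = (1 + 119/30)*(-1) = (149/30)*(-1) = -149/30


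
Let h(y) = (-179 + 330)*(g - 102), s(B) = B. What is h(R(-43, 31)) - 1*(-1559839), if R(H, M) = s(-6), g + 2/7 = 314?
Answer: 11142655/7 ≈ 1.5918e+6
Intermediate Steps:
g = 2196/7 (g = -2/7 + 314 = 2196/7 ≈ 313.71)
R(H, M) = -6
h(y) = 223782/7 (h(y) = (-179 + 330)*(2196/7 - 102) = 151*(1482/7) = 223782/7)
h(R(-43, 31)) - 1*(-1559839) = 223782/7 - 1*(-1559839) = 223782/7 + 1559839 = 11142655/7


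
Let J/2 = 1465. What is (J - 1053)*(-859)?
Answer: -1612343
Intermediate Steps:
J = 2930 (J = 2*1465 = 2930)
(J - 1053)*(-859) = (2930 - 1053)*(-859) = 1877*(-859) = -1612343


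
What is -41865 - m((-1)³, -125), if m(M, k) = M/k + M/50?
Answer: -10466247/250 ≈ -41865.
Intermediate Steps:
m(M, k) = M/50 + M/k (m(M, k) = M/k + M*(1/50) = M/k + M/50 = M/50 + M/k)
-41865 - m((-1)³, -125) = -41865 - ((1/50)*(-1)³ + (-1)³/(-125)) = -41865 - ((1/50)*(-1) - 1*(-1/125)) = -41865 - (-1/50 + 1/125) = -41865 - 1*(-3/250) = -41865 + 3/250 = -10466247/250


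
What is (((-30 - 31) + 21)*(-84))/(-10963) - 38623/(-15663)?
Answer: 370796269/171713469 ≈ 2.1594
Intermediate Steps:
(((-30 - 31) + 21)*(-84))/(-10963) - 38623/(-15663) = ((-61 + 21)*(-84))*(-1/10963) - 38623*(-1/15663) = -40*(-84)*(-1/10963) + 38623/15663 = 3360*(-1/10963) + 38623/15663 = -3360/10963 + 38623/15663 = 370796269/171713469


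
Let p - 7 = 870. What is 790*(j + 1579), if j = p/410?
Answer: 51213093/41 ≈ 1.2491e+6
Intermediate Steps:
p = 877 (p = 7 + 870 = 877)
j = 877/410 ≈ 2.1390
790*(j + 1579) = 790*(877/410 + 1579) = 790*(648267/410) = 51213093/41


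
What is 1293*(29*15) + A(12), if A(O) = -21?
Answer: 562434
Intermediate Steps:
1293*(29*15) + A(12) = 1293*(29*15) - 21 = 1293*435 - 21 = 562455 - 21 = 562434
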